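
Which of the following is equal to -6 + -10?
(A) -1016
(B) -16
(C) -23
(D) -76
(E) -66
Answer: B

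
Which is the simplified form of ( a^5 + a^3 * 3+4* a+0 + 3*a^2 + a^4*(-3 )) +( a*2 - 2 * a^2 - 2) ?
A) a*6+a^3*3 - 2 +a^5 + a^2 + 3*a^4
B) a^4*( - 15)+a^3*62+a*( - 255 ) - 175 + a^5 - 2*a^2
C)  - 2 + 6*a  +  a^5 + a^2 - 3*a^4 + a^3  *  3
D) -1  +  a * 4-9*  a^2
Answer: C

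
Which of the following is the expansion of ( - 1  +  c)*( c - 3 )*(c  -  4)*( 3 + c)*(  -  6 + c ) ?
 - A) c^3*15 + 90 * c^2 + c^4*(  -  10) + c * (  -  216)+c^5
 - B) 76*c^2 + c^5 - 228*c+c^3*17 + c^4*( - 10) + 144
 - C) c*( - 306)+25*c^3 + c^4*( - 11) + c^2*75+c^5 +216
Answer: C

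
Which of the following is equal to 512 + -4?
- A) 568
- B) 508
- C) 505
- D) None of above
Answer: B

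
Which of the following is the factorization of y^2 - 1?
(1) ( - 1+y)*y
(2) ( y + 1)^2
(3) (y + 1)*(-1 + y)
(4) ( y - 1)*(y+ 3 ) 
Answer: 3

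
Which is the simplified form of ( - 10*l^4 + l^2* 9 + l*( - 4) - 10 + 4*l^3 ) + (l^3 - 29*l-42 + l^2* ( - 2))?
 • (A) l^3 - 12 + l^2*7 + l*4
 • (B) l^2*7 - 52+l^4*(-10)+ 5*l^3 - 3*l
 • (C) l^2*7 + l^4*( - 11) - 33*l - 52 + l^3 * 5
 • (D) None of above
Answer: D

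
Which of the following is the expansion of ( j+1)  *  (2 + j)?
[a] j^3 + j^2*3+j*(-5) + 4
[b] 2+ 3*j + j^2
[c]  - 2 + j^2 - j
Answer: b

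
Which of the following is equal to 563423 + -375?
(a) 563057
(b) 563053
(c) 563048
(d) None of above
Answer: c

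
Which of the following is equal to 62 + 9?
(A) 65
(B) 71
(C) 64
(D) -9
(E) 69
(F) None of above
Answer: B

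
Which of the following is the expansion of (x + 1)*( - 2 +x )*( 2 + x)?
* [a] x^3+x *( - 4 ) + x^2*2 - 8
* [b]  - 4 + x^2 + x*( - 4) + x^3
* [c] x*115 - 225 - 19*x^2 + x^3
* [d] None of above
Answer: b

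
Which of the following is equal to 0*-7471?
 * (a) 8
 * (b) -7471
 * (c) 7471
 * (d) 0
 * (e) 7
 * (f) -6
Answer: d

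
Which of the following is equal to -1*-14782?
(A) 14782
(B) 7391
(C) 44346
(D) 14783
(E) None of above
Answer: A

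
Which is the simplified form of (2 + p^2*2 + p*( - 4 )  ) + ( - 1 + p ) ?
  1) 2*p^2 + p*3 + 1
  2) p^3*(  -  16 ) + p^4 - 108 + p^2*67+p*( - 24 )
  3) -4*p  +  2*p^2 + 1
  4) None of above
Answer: 4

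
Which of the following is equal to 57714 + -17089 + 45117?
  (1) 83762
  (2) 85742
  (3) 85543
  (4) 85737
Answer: 2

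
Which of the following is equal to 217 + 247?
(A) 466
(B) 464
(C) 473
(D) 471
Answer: B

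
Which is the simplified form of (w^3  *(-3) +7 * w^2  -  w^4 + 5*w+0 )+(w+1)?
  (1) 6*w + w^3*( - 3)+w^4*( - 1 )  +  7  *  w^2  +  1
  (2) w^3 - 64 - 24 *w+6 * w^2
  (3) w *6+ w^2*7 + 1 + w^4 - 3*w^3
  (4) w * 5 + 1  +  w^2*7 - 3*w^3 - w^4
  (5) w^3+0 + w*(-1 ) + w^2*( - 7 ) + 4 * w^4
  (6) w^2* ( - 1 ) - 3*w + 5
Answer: 1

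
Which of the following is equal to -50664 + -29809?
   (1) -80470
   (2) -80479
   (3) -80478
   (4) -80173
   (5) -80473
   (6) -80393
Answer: 5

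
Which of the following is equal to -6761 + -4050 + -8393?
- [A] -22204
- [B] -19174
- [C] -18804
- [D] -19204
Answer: D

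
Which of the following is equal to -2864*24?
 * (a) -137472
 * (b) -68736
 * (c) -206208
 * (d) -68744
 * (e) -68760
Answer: b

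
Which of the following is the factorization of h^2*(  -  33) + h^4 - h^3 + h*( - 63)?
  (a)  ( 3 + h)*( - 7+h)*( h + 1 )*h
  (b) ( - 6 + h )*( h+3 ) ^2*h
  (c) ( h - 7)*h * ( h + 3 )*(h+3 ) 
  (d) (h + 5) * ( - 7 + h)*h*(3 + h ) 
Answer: c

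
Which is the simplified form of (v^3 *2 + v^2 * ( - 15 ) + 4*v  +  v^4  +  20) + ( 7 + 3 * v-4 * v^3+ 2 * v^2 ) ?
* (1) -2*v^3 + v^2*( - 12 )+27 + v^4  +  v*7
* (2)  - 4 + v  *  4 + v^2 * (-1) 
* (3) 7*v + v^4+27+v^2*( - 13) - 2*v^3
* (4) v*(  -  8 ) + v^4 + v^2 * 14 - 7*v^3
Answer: 3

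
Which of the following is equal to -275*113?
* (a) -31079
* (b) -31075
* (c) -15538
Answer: b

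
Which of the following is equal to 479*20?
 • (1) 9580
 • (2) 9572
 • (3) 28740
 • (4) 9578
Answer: 1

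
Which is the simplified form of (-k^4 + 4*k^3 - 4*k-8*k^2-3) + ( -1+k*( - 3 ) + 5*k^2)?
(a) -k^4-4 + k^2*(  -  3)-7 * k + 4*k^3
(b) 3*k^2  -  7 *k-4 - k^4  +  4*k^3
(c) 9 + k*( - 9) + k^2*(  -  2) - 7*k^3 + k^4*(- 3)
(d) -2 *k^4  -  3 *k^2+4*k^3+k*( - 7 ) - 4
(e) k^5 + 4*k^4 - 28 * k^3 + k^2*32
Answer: a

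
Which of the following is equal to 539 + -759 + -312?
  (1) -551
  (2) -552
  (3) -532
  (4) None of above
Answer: 3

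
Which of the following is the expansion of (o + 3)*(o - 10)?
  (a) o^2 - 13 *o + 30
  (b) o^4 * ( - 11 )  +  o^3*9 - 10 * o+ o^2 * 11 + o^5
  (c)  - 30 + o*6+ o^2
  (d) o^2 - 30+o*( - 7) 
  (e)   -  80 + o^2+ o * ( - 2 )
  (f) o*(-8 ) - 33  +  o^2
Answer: d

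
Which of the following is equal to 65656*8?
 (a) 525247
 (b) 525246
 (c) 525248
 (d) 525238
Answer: c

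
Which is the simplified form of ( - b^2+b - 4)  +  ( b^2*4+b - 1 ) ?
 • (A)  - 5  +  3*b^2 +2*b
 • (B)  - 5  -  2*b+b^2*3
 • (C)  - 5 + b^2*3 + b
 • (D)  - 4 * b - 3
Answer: A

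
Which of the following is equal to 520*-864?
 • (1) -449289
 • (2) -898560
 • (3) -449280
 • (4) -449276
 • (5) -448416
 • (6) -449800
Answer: 3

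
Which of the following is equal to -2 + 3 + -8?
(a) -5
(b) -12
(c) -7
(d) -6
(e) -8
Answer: c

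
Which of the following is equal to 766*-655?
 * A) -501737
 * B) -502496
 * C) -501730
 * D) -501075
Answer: C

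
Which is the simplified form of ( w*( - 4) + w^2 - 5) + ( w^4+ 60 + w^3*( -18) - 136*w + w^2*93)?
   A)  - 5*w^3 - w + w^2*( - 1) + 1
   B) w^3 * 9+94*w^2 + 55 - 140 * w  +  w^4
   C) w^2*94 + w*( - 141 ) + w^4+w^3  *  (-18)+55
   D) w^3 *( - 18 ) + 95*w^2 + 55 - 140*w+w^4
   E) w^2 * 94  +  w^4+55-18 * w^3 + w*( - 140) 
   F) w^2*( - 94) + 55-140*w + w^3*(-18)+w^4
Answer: E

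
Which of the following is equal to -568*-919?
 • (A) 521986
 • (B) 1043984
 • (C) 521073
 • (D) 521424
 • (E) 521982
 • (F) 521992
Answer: F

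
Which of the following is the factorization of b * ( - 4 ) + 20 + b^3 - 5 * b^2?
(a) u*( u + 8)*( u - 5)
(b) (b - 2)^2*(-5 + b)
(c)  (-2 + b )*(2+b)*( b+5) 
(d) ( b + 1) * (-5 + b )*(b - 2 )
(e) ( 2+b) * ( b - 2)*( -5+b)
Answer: e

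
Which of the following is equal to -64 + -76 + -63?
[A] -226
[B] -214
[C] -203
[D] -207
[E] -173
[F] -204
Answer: C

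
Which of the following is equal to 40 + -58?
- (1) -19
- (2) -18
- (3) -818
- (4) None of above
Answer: 2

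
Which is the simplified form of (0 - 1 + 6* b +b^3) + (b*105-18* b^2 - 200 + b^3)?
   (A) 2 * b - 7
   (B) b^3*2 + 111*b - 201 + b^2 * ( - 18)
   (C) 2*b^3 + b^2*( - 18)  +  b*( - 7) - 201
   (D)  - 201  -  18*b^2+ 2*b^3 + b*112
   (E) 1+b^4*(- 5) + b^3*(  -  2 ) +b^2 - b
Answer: B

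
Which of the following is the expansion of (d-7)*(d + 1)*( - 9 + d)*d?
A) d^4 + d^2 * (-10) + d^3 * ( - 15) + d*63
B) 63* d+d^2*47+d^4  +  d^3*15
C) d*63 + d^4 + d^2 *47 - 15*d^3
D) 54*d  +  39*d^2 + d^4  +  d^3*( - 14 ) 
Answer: C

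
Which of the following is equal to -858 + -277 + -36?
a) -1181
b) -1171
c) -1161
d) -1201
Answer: b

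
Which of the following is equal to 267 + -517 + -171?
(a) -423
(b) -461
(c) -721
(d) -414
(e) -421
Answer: e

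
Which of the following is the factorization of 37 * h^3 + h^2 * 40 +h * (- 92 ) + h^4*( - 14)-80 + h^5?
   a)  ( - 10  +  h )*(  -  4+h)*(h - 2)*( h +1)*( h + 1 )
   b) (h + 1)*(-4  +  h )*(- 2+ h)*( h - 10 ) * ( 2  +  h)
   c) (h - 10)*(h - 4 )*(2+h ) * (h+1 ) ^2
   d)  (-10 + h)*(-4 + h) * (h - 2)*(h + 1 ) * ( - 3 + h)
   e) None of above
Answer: a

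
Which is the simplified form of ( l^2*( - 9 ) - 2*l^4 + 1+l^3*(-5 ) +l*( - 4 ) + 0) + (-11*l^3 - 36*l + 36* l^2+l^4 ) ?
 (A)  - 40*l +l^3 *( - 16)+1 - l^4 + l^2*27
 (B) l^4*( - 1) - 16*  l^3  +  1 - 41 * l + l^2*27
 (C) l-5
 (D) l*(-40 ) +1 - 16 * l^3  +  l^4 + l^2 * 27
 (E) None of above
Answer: A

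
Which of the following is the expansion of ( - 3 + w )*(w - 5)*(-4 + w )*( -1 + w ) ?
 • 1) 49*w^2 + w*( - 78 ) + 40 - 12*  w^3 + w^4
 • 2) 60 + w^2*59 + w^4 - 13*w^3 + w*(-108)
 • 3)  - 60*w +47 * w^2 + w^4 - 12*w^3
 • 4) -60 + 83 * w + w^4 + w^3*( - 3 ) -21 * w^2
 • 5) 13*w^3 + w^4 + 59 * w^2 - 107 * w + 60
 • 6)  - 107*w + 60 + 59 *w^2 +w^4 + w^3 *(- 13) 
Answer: 6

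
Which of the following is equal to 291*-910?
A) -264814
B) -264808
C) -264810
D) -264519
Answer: C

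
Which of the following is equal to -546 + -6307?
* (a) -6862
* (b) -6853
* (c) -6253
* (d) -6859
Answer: b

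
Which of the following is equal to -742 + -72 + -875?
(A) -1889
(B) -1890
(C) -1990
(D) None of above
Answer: D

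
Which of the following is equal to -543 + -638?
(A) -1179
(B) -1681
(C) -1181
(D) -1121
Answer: C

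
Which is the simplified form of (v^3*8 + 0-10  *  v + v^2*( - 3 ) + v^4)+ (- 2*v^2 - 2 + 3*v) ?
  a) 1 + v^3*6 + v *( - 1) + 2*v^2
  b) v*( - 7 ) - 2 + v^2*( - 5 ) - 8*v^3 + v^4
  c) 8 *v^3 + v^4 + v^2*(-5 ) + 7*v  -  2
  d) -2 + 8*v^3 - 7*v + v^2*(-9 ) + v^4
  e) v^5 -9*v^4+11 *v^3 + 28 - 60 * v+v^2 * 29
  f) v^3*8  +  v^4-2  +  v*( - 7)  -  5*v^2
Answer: f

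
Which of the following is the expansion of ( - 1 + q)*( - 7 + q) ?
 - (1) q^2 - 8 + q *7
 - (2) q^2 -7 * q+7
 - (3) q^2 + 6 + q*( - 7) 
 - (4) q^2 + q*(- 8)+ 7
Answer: 4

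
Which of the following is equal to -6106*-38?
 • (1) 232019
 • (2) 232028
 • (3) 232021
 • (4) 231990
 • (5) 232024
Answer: 2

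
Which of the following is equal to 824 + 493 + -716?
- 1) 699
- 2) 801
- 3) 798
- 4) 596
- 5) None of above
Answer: 5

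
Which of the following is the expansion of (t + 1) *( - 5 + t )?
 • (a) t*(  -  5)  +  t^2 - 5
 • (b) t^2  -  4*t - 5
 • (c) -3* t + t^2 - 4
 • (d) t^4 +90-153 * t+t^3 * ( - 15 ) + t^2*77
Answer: b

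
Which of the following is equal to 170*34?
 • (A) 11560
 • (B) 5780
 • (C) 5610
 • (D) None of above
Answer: B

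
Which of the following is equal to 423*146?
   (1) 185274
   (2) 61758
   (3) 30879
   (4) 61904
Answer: 2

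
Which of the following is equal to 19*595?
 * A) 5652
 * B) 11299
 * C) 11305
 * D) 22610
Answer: C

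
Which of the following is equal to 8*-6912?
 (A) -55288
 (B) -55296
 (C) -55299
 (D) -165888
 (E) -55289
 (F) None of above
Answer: B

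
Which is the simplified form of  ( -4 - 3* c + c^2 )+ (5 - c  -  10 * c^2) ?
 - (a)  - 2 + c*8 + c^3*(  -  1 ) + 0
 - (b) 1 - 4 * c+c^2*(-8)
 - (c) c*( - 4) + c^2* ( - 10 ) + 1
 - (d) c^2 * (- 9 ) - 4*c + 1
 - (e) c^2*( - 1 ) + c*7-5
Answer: d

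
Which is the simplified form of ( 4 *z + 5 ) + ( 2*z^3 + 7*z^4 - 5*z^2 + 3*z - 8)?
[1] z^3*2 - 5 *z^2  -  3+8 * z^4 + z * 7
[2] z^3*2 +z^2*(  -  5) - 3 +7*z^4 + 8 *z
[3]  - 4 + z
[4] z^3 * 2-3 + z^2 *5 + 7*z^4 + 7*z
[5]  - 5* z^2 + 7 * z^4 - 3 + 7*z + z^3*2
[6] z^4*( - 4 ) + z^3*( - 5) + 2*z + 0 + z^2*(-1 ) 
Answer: 5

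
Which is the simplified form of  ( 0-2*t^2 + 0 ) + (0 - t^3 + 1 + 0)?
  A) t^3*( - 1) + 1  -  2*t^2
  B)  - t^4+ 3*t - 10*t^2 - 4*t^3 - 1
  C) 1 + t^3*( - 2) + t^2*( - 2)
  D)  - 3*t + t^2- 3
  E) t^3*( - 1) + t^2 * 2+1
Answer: A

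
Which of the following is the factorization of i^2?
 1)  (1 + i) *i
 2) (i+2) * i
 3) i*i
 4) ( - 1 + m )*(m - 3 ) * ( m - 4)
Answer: 3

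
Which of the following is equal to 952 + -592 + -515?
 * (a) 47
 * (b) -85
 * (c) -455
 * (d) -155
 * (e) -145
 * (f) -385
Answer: d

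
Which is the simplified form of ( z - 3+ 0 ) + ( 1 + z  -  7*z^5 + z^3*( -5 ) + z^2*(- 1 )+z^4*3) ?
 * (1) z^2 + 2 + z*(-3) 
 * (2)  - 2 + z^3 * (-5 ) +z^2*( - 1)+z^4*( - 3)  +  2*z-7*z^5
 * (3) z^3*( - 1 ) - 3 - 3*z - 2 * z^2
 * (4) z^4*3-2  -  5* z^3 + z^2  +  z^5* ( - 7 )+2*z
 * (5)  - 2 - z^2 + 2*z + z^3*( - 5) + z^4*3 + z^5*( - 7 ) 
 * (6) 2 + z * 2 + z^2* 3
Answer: 5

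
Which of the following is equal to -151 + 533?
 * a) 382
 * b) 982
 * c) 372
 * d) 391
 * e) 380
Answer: a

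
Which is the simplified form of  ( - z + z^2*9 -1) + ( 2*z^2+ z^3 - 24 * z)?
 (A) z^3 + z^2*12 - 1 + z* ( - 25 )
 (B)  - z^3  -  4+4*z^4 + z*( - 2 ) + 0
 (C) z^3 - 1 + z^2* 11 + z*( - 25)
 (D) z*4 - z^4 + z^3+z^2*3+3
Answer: C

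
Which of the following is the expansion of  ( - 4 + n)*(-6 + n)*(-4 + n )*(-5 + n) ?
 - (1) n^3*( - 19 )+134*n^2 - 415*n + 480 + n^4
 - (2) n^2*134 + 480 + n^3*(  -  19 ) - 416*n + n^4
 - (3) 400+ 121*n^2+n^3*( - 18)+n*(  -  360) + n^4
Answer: 2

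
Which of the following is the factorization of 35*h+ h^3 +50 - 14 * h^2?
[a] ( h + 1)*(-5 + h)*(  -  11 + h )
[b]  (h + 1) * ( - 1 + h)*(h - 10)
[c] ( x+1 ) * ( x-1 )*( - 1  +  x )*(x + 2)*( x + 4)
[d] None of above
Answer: d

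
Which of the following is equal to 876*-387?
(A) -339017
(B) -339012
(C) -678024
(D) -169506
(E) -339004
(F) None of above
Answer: B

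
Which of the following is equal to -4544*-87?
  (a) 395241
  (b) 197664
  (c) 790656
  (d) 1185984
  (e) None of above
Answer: e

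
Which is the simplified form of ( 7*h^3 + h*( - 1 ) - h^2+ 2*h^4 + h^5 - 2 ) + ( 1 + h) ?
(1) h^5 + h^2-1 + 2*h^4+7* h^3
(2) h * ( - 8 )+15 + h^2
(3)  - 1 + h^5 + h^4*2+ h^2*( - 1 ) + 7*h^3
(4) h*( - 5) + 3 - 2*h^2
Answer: 3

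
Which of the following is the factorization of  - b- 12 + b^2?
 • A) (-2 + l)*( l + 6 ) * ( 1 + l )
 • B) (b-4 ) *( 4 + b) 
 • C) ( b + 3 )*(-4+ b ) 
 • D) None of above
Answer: C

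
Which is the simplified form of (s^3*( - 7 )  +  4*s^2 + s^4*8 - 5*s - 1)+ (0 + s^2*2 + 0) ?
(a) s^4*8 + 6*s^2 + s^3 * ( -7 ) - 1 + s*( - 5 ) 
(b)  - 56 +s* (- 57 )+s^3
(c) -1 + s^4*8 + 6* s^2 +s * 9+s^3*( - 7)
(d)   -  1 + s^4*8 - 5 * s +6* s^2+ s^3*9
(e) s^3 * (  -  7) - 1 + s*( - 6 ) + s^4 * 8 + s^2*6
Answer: a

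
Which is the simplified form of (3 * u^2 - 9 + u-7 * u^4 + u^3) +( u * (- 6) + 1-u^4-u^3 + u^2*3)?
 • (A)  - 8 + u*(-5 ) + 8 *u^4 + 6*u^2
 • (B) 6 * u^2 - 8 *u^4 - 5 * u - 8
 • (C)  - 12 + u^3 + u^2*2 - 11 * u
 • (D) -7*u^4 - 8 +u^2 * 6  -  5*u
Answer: B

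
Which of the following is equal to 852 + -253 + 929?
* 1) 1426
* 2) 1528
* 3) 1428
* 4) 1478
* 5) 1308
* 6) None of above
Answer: 2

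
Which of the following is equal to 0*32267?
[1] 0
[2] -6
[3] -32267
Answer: 1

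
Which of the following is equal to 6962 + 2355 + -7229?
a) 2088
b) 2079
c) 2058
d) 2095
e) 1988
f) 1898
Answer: a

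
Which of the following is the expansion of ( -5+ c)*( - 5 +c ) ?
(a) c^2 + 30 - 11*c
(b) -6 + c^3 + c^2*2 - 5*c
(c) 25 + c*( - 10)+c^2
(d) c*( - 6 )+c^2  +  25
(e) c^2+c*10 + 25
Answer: c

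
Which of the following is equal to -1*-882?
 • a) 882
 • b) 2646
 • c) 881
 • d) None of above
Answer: a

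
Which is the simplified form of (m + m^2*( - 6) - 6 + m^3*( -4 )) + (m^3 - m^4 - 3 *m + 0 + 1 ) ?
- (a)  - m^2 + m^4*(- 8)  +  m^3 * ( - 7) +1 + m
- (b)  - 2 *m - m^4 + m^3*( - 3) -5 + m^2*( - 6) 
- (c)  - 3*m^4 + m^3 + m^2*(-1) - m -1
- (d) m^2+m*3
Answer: b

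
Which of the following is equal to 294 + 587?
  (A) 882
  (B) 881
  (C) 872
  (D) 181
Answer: B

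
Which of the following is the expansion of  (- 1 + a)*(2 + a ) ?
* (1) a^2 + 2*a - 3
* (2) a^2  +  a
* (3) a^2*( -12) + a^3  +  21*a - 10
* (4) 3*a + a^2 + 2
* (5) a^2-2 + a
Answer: 5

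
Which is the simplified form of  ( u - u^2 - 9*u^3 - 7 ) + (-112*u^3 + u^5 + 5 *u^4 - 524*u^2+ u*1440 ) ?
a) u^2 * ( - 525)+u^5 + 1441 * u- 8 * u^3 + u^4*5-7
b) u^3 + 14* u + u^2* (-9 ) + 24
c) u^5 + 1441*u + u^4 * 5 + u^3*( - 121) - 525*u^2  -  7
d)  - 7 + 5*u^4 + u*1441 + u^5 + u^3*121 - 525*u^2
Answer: c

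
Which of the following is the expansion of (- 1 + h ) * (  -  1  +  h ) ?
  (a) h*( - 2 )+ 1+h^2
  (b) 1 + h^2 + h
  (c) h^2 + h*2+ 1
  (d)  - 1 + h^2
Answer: a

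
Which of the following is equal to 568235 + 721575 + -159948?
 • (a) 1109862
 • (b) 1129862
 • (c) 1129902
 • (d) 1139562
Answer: b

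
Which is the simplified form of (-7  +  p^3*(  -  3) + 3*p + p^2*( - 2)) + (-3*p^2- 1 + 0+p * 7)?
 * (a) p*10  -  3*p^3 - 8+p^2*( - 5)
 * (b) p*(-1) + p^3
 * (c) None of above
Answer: a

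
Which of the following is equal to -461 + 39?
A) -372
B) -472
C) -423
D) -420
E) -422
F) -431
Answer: E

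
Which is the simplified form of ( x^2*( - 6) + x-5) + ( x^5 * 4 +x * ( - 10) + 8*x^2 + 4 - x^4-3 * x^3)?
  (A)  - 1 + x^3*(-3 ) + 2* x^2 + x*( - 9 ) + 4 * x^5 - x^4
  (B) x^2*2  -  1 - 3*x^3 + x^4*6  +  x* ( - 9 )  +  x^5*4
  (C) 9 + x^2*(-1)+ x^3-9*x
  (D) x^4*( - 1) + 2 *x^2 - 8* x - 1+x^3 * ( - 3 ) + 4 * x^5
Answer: A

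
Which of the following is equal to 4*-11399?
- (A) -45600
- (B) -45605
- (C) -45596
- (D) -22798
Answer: C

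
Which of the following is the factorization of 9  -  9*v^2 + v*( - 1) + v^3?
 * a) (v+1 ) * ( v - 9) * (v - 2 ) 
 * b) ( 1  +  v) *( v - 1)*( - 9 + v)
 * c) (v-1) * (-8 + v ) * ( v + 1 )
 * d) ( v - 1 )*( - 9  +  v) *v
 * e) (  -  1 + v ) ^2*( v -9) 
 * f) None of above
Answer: b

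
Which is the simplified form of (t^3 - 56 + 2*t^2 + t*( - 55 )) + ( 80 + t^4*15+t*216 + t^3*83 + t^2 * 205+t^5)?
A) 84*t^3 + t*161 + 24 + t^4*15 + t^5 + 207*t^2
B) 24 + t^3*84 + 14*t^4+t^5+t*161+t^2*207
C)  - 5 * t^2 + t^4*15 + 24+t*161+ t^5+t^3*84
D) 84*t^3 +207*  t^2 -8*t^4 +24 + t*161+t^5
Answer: A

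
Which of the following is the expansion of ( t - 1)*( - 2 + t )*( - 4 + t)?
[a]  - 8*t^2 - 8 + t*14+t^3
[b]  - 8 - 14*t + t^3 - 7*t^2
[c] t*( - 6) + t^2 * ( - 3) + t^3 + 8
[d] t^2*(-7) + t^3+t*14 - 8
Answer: d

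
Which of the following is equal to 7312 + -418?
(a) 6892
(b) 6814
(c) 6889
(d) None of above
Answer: d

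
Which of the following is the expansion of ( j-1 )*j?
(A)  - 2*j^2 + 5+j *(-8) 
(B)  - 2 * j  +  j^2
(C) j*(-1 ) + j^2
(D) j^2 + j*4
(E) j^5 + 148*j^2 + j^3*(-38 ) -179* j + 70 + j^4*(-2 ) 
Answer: C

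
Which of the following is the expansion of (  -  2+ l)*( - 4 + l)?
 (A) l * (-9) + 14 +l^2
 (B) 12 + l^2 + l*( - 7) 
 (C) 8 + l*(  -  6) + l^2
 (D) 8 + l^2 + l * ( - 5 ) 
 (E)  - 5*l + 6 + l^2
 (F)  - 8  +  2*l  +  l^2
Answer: C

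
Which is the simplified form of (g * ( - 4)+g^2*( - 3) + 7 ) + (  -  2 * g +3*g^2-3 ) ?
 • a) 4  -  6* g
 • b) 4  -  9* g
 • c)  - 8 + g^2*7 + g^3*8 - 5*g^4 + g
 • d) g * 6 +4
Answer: a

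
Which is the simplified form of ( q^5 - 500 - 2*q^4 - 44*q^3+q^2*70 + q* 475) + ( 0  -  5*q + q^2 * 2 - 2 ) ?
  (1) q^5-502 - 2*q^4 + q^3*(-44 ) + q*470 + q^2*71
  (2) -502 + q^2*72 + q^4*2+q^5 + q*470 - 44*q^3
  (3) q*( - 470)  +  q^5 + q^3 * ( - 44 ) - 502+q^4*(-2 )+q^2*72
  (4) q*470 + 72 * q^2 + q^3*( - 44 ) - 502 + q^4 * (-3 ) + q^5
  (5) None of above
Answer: 5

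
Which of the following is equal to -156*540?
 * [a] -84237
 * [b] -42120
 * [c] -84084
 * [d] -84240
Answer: d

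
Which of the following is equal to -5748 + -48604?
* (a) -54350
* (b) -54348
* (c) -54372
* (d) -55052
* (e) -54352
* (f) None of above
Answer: e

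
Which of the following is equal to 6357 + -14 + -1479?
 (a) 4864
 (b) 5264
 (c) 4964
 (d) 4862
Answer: a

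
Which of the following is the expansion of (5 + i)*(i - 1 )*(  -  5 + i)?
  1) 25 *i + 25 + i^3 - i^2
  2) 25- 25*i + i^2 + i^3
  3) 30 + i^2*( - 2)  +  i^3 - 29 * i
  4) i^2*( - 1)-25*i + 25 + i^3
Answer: 4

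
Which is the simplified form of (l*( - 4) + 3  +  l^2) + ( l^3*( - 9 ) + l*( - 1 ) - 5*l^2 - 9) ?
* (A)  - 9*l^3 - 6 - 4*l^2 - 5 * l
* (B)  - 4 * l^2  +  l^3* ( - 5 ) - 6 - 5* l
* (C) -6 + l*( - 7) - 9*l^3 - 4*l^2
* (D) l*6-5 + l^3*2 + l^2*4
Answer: A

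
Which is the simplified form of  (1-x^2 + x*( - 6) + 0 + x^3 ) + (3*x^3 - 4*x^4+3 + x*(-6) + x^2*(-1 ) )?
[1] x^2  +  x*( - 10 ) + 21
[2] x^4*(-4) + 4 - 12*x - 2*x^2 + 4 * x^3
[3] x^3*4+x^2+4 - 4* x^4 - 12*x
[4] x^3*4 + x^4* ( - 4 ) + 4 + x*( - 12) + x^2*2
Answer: 2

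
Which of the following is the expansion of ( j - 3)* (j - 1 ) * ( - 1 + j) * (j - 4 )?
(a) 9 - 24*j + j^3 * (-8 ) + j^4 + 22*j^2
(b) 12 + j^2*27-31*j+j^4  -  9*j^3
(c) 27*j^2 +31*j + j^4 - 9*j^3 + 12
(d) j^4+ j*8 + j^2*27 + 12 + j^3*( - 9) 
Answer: b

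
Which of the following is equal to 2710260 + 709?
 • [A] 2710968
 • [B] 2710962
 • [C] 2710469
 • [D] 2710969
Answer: D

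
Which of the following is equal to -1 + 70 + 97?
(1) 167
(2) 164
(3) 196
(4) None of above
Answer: 4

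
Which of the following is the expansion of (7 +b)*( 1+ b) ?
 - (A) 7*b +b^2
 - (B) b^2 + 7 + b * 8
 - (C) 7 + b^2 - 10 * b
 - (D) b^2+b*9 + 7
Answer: B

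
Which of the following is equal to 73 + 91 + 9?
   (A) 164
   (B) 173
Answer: B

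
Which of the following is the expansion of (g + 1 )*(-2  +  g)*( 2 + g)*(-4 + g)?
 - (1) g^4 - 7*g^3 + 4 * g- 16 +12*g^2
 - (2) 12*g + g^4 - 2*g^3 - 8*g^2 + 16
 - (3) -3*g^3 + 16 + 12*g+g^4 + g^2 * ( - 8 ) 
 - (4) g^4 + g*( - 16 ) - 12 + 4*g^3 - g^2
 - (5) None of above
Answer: 3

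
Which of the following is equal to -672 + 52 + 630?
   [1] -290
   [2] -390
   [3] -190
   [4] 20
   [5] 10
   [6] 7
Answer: 5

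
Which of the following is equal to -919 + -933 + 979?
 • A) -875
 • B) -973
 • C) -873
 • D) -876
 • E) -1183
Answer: C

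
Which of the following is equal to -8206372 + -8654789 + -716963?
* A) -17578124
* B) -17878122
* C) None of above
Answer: A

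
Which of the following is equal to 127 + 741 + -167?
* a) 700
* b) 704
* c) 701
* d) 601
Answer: c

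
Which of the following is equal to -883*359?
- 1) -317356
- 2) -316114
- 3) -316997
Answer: 3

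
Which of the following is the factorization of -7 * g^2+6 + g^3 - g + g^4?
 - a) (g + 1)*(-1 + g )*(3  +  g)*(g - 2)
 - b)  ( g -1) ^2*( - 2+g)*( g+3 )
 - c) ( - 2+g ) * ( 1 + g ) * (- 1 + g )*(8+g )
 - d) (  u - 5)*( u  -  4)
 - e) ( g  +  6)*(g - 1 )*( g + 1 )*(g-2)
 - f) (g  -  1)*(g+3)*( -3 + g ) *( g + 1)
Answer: a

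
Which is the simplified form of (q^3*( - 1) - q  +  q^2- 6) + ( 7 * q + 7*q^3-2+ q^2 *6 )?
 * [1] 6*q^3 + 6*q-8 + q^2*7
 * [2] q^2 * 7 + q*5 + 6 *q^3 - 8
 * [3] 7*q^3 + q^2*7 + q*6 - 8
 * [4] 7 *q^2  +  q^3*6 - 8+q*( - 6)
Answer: 1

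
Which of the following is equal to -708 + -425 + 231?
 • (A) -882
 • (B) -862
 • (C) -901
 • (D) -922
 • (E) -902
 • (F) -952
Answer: E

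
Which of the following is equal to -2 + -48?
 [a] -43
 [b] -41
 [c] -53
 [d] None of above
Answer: d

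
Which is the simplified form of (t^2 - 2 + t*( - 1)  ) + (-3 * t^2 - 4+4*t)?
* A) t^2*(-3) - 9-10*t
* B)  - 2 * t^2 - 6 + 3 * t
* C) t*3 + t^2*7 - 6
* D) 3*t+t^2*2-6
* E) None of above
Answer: B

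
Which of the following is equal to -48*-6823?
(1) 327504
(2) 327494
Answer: 1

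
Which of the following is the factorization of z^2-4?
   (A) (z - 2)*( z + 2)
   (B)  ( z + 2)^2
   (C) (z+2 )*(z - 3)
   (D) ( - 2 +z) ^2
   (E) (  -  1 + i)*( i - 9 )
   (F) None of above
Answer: A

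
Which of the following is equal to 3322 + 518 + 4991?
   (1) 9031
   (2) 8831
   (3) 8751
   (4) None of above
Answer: 2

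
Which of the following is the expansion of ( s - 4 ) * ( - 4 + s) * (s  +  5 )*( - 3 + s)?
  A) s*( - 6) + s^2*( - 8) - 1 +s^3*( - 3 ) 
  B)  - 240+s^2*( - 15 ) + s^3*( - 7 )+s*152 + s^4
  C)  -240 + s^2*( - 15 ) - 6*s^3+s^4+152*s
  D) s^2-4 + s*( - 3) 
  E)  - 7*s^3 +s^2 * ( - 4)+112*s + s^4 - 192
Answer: C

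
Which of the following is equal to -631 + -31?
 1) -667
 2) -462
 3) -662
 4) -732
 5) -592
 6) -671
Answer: 3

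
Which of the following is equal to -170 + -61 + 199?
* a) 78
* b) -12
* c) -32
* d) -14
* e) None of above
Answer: c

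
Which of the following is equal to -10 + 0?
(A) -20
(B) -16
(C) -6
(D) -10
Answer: D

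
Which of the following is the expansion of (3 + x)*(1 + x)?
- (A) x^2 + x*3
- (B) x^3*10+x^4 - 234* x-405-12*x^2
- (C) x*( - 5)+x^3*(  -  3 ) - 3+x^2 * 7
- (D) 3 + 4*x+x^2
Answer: D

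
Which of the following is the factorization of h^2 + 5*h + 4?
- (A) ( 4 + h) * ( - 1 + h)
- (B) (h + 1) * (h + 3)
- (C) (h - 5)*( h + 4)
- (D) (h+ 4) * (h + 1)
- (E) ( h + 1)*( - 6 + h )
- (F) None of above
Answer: D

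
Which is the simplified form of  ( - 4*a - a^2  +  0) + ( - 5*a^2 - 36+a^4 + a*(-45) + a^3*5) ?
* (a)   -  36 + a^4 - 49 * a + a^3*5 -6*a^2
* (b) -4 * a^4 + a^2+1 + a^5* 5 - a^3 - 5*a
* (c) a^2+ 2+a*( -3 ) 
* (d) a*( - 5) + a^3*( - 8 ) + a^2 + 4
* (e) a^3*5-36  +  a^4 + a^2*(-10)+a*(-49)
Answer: a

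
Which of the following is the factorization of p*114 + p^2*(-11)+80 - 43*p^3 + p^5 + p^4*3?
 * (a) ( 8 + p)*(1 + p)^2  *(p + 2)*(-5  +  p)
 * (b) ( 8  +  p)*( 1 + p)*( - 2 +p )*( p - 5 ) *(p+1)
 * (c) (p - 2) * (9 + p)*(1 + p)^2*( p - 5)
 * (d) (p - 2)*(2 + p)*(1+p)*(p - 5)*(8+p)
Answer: b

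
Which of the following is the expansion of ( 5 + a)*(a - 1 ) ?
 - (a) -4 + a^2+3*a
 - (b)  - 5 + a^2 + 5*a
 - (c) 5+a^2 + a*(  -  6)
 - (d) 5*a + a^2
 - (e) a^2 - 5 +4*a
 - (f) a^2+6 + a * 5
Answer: e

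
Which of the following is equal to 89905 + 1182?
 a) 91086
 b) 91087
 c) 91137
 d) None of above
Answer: b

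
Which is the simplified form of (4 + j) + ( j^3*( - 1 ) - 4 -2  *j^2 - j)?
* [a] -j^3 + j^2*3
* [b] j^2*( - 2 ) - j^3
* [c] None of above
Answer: b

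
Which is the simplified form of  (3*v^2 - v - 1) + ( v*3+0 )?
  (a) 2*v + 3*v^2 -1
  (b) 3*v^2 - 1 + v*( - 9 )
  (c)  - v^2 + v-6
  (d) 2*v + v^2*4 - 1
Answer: a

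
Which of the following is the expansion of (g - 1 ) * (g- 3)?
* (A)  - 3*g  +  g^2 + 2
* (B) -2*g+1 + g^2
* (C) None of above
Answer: C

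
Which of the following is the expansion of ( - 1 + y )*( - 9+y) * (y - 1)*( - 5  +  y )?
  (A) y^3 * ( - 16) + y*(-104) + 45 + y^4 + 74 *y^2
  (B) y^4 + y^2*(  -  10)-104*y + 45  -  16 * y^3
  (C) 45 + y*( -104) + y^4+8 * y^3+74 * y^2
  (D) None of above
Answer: A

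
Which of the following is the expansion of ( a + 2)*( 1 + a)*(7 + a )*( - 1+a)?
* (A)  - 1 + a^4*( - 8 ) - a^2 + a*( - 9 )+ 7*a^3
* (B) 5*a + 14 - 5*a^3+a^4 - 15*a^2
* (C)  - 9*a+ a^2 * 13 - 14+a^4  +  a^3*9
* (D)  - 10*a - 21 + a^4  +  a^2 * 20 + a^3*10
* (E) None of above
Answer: C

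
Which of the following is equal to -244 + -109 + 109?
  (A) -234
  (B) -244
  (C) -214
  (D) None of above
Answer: B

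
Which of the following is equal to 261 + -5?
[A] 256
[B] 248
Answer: A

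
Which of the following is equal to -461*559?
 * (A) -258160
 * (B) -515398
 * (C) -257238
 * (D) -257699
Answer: D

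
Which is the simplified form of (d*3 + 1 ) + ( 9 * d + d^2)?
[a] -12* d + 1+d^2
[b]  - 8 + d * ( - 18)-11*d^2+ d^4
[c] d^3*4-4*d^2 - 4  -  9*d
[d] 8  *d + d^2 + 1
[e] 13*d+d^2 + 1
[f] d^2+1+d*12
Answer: f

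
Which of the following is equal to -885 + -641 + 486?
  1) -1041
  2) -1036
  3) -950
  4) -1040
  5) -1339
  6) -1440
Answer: 4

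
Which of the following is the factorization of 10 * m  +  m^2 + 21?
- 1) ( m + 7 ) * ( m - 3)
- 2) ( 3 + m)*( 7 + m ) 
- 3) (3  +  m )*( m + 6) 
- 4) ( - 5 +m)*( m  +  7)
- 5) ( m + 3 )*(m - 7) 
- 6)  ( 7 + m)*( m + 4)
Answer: 2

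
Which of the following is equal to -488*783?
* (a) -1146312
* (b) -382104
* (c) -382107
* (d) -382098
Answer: b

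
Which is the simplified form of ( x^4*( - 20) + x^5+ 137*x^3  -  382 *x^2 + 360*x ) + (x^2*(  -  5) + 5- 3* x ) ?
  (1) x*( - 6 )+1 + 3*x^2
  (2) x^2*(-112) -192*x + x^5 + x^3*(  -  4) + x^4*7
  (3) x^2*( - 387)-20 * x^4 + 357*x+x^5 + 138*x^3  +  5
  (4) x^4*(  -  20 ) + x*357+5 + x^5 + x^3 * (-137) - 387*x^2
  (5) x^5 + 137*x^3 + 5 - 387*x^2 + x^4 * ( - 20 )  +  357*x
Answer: 5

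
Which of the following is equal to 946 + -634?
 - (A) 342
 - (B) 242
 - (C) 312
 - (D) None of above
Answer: C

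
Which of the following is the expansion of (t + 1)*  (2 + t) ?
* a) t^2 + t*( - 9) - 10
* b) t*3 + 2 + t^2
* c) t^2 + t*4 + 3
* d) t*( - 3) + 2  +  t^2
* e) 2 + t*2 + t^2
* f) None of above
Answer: b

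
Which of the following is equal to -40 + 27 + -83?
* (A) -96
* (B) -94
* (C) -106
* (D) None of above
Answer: A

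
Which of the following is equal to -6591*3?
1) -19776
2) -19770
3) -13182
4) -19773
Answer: 4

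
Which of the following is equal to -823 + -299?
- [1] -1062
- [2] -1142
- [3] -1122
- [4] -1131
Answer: 3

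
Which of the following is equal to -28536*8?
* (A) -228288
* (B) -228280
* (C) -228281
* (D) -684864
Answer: A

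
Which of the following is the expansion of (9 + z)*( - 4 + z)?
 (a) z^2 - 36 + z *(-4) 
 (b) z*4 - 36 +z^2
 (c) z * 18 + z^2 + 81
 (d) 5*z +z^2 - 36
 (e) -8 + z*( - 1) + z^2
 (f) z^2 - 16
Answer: d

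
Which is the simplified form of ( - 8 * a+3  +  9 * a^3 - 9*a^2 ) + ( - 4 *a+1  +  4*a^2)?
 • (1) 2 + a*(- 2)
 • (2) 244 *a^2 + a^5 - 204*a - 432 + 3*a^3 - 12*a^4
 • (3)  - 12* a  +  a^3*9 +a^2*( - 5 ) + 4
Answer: 3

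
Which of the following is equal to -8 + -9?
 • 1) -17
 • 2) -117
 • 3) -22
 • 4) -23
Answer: 1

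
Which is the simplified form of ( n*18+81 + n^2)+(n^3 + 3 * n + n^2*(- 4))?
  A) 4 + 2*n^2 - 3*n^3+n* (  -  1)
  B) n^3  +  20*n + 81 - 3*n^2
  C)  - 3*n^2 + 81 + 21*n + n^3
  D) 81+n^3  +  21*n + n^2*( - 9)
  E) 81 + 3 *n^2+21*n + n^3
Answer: C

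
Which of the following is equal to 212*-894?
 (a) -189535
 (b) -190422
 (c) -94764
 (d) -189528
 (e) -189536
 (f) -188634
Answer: d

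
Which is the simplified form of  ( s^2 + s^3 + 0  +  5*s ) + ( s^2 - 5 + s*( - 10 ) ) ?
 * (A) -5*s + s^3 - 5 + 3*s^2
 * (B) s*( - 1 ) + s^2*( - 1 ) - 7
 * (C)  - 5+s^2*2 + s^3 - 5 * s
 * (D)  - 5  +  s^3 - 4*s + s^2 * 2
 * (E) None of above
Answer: C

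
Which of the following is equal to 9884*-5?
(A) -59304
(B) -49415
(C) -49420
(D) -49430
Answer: C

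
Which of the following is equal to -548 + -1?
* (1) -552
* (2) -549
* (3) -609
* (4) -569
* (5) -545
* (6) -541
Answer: 2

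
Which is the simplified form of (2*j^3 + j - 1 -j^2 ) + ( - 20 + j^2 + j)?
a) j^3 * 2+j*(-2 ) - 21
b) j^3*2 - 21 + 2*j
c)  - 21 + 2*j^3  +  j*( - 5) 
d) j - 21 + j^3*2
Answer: b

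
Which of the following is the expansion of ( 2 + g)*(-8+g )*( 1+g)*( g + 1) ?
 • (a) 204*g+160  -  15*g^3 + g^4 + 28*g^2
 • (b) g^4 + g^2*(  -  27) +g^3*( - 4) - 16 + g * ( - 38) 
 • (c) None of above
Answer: b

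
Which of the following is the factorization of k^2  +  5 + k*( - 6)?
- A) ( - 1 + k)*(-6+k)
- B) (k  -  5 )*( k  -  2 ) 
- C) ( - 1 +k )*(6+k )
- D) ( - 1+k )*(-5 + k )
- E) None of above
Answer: D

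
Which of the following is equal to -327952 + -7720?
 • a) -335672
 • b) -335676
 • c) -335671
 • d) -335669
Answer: a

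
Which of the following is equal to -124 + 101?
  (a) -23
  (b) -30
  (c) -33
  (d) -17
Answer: a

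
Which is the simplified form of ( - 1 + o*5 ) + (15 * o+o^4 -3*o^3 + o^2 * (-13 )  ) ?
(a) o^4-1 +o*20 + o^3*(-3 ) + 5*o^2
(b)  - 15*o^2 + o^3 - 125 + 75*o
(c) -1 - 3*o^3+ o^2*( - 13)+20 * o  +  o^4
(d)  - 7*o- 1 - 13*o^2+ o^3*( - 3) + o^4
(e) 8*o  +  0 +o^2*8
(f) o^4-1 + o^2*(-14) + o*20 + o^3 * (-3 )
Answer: c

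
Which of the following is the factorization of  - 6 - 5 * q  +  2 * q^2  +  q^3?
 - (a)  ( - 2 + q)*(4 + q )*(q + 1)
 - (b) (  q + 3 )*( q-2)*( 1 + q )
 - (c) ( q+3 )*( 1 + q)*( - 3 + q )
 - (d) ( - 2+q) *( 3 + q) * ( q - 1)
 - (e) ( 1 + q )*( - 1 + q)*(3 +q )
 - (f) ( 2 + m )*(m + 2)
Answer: b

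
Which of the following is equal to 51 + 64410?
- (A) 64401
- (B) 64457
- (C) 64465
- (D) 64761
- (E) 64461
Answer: E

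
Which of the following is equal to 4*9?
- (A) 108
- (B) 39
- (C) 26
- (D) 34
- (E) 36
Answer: E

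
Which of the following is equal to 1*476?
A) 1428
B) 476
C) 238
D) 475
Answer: B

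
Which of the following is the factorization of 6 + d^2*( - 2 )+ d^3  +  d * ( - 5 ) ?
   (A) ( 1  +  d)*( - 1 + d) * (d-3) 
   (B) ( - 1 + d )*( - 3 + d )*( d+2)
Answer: B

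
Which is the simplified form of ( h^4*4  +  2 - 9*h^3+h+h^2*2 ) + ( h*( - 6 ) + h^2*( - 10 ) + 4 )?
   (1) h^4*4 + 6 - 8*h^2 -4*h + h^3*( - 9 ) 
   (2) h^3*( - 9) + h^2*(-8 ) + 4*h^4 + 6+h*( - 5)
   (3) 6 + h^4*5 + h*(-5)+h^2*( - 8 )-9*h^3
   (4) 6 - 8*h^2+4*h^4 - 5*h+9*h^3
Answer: 2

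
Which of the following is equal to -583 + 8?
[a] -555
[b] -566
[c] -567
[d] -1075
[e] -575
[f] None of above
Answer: e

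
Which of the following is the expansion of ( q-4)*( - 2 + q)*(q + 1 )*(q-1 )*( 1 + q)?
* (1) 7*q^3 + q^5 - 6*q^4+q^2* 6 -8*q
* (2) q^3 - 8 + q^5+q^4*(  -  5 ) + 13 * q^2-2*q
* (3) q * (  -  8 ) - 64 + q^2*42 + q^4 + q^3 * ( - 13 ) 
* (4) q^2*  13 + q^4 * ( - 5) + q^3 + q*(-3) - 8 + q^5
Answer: 2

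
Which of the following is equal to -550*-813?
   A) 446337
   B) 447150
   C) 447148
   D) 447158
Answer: B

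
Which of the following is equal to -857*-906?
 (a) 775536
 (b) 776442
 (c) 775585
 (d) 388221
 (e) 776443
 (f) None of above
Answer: b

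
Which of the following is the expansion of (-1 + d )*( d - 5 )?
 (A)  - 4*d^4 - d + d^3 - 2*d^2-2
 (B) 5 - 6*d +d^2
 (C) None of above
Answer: B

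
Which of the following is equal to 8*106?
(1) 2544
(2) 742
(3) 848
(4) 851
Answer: 3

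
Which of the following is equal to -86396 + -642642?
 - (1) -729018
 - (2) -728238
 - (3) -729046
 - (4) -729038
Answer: 4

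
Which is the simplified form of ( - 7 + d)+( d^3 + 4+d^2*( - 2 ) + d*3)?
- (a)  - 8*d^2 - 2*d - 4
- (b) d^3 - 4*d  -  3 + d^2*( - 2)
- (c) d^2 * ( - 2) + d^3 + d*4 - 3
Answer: c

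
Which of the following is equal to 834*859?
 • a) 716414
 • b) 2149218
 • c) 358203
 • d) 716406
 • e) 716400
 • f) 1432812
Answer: d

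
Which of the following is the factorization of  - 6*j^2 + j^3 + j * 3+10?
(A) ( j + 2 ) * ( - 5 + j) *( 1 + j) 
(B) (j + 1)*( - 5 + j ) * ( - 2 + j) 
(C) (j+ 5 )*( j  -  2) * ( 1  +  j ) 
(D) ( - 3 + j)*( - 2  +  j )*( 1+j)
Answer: B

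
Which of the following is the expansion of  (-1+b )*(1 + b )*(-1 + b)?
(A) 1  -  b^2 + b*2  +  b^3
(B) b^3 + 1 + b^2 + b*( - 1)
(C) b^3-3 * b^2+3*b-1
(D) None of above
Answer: D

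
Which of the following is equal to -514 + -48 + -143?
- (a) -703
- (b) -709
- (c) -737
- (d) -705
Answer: d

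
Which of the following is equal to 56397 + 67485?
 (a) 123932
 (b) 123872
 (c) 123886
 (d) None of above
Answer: d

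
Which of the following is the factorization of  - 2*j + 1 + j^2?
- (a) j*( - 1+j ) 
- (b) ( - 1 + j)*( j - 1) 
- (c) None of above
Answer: b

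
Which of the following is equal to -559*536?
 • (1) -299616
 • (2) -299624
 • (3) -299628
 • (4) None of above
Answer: 2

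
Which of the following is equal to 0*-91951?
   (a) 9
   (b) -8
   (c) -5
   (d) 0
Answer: d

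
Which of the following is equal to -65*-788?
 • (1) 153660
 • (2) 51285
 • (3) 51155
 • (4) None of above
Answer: 4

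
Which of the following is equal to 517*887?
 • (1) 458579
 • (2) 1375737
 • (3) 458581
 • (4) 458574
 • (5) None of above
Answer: 1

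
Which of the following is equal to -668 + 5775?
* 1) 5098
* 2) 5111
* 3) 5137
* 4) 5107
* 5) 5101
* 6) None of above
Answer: 4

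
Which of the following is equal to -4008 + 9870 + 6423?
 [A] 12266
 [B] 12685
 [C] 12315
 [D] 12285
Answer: D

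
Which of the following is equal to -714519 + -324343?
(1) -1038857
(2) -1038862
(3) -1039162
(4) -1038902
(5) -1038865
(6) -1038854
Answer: 2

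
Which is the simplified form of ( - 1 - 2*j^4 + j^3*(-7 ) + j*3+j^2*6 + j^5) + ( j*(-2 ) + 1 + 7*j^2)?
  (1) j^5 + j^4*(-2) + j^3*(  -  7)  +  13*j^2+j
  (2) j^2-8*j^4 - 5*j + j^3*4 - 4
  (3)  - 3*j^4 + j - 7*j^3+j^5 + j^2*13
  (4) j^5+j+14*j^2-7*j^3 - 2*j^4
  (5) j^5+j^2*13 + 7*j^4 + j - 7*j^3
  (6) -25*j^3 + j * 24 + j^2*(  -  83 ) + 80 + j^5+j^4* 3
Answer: 1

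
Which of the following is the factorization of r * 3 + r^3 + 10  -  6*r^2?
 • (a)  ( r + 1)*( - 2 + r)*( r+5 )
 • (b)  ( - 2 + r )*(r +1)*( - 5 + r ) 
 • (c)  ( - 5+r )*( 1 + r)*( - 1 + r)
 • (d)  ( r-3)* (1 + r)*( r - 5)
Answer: b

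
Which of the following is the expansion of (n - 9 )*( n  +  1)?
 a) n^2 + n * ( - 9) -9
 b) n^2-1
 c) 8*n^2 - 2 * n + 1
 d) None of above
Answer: d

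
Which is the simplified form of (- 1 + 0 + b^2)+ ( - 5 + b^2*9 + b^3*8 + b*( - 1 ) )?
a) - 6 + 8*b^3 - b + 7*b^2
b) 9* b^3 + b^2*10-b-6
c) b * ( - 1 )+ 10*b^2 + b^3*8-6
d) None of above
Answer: c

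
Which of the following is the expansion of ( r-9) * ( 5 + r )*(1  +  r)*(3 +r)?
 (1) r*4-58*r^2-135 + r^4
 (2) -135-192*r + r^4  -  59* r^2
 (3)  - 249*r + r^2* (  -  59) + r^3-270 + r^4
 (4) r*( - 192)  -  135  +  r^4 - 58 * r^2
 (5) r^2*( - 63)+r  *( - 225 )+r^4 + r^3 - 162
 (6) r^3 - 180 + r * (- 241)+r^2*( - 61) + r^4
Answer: 4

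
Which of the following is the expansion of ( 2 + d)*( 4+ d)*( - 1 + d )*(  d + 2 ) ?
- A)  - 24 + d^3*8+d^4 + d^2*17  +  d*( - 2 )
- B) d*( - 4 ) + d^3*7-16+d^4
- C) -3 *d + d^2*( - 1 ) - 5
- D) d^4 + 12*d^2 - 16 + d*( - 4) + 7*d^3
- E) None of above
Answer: D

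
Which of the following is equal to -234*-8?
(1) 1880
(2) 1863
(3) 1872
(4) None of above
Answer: 3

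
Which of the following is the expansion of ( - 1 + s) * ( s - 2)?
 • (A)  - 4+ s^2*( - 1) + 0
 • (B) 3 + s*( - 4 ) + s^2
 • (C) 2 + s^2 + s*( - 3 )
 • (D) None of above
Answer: C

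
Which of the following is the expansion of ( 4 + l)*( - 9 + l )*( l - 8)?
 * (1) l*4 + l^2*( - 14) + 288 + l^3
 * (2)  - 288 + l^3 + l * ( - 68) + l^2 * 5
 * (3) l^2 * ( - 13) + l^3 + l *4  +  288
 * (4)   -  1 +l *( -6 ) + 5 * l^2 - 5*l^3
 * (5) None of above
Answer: 3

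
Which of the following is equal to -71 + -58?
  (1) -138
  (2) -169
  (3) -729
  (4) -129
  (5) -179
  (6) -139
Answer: 4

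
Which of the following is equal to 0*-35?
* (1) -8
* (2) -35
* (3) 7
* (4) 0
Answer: 4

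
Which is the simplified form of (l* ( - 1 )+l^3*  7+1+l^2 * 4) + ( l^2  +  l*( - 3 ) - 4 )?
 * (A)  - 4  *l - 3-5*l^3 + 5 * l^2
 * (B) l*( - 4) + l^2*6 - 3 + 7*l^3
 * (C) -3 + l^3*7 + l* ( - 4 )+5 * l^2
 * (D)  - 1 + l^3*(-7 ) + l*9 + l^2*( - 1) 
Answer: C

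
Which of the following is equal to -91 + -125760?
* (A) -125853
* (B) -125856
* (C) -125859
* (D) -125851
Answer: D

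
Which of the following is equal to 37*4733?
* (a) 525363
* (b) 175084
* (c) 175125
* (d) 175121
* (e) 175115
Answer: d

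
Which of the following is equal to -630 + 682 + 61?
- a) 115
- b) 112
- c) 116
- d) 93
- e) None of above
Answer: e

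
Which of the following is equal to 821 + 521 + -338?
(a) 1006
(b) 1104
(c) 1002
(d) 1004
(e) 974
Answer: d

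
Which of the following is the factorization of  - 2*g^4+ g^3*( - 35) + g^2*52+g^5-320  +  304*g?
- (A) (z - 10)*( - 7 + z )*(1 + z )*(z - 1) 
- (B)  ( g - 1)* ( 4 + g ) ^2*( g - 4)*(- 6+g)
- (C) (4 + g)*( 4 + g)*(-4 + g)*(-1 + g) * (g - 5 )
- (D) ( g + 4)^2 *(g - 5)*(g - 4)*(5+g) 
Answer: C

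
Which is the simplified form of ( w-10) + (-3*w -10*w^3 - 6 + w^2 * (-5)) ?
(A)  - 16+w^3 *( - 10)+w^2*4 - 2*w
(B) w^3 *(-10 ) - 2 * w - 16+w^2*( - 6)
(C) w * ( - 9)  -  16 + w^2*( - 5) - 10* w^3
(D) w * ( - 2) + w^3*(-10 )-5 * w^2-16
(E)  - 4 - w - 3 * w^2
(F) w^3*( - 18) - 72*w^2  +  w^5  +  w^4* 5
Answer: D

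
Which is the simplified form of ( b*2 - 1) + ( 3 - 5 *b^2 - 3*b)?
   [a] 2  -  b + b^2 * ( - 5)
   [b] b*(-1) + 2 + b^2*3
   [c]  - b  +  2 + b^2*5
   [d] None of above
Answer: a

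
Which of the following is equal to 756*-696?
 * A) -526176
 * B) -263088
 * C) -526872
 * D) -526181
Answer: A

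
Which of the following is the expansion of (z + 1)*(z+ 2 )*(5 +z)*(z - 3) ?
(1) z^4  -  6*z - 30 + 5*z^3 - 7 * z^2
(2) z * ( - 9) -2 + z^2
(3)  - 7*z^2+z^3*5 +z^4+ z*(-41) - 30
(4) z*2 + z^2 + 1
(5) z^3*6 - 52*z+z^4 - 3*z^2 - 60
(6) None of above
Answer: 3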